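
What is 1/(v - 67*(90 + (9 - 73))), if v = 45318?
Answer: 1/43576 ≈ 2.2948e-5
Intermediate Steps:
1/(v - 67*(90 + (9 - 73))) = 1/(45318 - 67*(90 + (9 - 73))) = 1/(45318 - 67*(90 - 64)) = 1/(45318 - 67*26) = 1/(45318 - 1742) = 1/43576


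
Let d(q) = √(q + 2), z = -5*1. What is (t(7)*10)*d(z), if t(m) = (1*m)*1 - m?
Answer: 0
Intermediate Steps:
z = -5
t(m) = 0 (t(m) = m*1 - m = m - m = 0)
d(q) = √(2 + q)
(t(7)*10)*d(z) = (0*10)*√(2 - 5) = 0*√(-3) = 0*(I*√3) = 0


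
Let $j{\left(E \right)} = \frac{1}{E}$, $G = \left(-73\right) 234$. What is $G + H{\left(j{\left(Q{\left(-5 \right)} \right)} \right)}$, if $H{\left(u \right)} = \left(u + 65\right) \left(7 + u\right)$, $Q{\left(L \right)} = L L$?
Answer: $- \frac{10390074}{625} \approx -16624.0$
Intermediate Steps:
$Q{\left(L \right)} = L^{2}$
$G = -17082$
$H{\left(u \right)} = \left(7 + u\right) \left(65 + u\right)$ ($H{\left(u \right)} = \left(65 + u\right) \left(7 + u\right) = \left(7 + u\right) \left(65 + u\right)$)
$G + H{\left(j{\left(Q{\left(-5 \right)} \right)} \right)} = -17082 + \left(455 + \left(\frac{1}{\left(-5\right)^{2}}\right)^{2} + \frac{72}{\left(-5\right)^{2}}\right) = -17082 + \left(455 + \left(\frac{1}{25}\right)^{2} + \frac{72}{25}\right) = -17082 + \left(455 + \left(\frac{1}{25}\right)^{2} + 72 \cdot \frac{1}{25}\right) = -17082 + \left(455 + \frac{1}{625} + \frac{72}{25}\right) = -17082 + \frac{286176}{625} = - \frac{10390074}{625}$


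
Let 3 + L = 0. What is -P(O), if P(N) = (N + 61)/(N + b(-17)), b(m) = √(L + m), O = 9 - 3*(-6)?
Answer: -2376/749 + 176*I*√5/749 ≈ -3.1722 + 0.52543*I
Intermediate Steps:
L = -3 (L = -3 + 0 = -3)
O = 27 (O = 9 + 18 = 27)
b(m) = √(-3 + m)
P(N) = (61 + N)/(N + 2*I*√5) (P(N) = (N + 61)/(N + √(-3 - 17)) = (61 + N)/(N + √(-20)) = (61 + N)/(N + 2*I*√5))
-P(O) = -(61 + 27)/(27 + 2*I*√5) = -88/(27 + 2*I*√5)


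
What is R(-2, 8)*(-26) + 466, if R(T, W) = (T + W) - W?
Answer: 518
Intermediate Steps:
R(T, W) = T
R(-2, 8)*(-26) + 466 = -2*(-26) + 466 = 52 + 466 = 518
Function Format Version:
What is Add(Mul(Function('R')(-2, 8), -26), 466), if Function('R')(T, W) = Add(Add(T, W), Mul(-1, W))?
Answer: 518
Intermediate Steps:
Function('R')(T, W) = T
Add(Mul(Function('R')(-2, 8), -26), 466) = Add(Mul(-2, -26), 466) = Add(52, 466) = 518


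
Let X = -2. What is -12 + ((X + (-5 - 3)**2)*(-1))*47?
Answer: -2926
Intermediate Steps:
-12 + ((X + (-5 - 3)**2)*(-1))*47 = -12 + ((-2 + (-5 - 3)**2)*(-1))*47 = -12 + ((-2 + (-8)**2)*(-1))*47 = -12 + ((-2 + 64)*(-1))*47 = -12 + (62*(-1))*47 = -12 - 62*47 = -12 - 2914 = -2926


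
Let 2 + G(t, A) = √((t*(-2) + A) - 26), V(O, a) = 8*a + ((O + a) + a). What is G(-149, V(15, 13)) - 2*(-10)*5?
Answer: 98 + √417 ≈ 118.42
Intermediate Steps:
V(O, a) = O + 10*a (V(O, a) = 8*a + (O + 2*a) = O + 10*a)
G(t, A) = -2 + √(-26 + A - 2*t) (G(t, A) = -2 + √((t*(-2) + A) - 26) = -2 + √((-2*t + A) - 26) = -2 + √((A - 2*t) - 26) = -2 + √(-26 + A - 2*t))
G(-149, V(15, 13)) - 2*(-10)*5 = (-2 + √(-26 + (15 + 10*13) - 2*(-149))) - 2*(-10)*5 = (-2 + √(-26 + (15 + 130) + 298)) + 20*5 = (-2 + √(-26 + 145 + 298)) + 100 = (-2 + √417) + 100 = 98 + √417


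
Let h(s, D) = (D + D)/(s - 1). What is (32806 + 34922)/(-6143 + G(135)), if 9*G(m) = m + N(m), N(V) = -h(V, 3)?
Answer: -13613328/1231729 ≈ -11.052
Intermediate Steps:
h(s, D) = 2*D/(-1 + s) (h(s, D) = (2*D)/(-1 + s) = 2*D/(-1 + s))
N(V) = -6/(-1 + V) (N(V) = -2*3/(-1 + V) = -6/(-1 + V))
G(m) = -2/(3*(-1 + m)) + m/9 (G(m) = (m - 6/(-1 + m))/9 = -2/(3*(-1 + m)) + m/9)
(32806 + 34922)/(-6143 + G(135)) = (32806 + 34922)/(-6143 + (-6 + 135*(-1 + 135))/(9*(-1 + 135))) = 67728/(-6143 + (1/9)*(-6 + 135*134)/134) = 67728/(-6143 + (1/9)*(1/134)*(-6 + 18090)) = 67728/(-6143 + (1/9)*(1/134)*18084) = 67728/(-6143 + 3014/201) = 67728/(-1231729/201) = 67728*(-201/1231729) = -13613328/1231729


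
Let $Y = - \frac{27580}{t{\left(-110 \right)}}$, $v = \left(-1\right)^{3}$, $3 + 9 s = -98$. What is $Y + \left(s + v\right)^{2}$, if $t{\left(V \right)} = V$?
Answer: $\frac{356498}{891} \approx 400.11$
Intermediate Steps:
$s = - \frac{101}{9}$ ($s = - \frac{1}{3} + \frac{1}{9} \left(-98\right) = - \frac{1}{3} - \frac{98}{9} = - \frac{101}{9} \approx -11.222$)
$v = -1$
$Y = \frac{2758}{11}$ ($Y = - \frac{27580}{-110} = \left(-27580\right) \left(- \frac{1}{110}\right) = \frac{2758}{11} \approx 250.73$)
$Y + \left(s + v\right)^{2} = \frac{2758}{11} + \left(- \frac{101}{9} - 1\right)^{2} = \frac{2758}{11} + \left(- \frac{110}{9}\right)^{2} = \frac{2758}{11} + \frac{12100}{81} = \frac{356498}{891}$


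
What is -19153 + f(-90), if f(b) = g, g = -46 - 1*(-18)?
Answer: -19181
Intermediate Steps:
g = -28 (g = -46 + 18 = -28)
f(b) = -28
-19153 + f(-90) = -19153 - 28 = -19181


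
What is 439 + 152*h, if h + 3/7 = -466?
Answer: -493207/7 ≈ -70458.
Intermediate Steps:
h = -3265/7 (h = -3/7 - 466 = -3265/7 ≈ -466.43)
439 + 152*h = 439 + 152*(-3265/7) = 439 - 496280/7 = -493207/7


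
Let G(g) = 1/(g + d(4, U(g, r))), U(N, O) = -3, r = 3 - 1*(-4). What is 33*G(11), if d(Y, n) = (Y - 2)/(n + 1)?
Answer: 33/10 ≈ 3.3000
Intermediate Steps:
r = 7 (r = 3 + 4 = 7)
d(Y, n) = (-2 + Y)/(1 + n)
G(g) = 1/(-1 + g) (G(g) = 1/(g + (-2 + 4)/(1 - 3)) = 1/(g + 2/(-2)) = 1/(g - 1/2*2) = 1/(g - 1) = 1/(-1 + g))
33*G(11) = 33/(-1 + 11) = 33/10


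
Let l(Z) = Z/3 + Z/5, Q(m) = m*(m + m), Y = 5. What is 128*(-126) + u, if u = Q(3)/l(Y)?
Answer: -64485/4 ≈ -16121.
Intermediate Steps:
Q(m) = 2*m² (Q(m) = m*(2*m) = 2*m²)
l(Z) = 8*Z/15 (l(Z) = Z*(⅓) + Z*(⅕) = Z/3 + Z/5 = 8*Z/15)
u = 27/4 (u = (2*3²)/(((8/15)*5)) = (2*9)/(8/3) = 18*(3/8) = 27/4 ≈ 6.7500)
128*(-126) + u = 128*(-126) + 27/4 = -16128 + 27/4 = -64485/4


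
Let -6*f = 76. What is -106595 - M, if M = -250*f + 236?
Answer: -329993/3 ≈ -1.1000e+5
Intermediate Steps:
f = -38/3 (f = -⅙*76 = -38/3 ≈ -12.667)
M = 10208/3 (M = -250*(-38/3) + 236 = 9500/3 + 236 = 10208/3 ≈ 3402.7)
-106595 - M = -106595 - 1*10208/3 = -106595 - 10208/3 = -329993/3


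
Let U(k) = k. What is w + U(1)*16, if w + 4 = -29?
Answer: -17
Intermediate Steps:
w = -33 (w = -4 - 29 = -33)
w + U(1)*16 = -33 + 1*16 = -33 + 16 = -17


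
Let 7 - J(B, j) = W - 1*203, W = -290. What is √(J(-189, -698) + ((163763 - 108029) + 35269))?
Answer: 3*√10167 ≈ 302.49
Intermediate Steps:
J(B, j) = 500 (J(B, j) = 7 - (-290 - 1*203) = 7 - (-290 - 203) = 7 - 1*(-493) = 7 + 493 = 500)
√(J(-189, -698) + ((163763 - 108029) + 35269)) = √(500 + ((163763 - 108029) + 35269)) = √(500 + (55734 + 35269)) = √(500 + 91003) = √91503 = 3*√10167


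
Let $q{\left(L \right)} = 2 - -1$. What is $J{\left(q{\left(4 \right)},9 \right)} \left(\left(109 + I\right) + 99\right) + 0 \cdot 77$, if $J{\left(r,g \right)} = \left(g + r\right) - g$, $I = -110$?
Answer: $294$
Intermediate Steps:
$q{\left(L \right)} = 3$ ($q{\left(L \right)} = 2 + 1 = 3$)
$J{\left(r,g \right)} = r$
$J{\left(q{\left(4 \right)},9 \right)} \left(\left(109 + I\right) + 99\right) + 0 \cdot 77 = 3 \left(\left(109 - 110\right) + 99\right) + 0 \cdot 77 = 3 \left(-1 + 99\right) + 0 = 3 \cdot 98 + 0 = 294 + 0 = 294$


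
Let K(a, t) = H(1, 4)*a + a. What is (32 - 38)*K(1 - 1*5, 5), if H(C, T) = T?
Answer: 120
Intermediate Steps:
K(a, t) = 5*a (K(a, t) = 4*a + a = 5*a)
(32 - 38)*K(1 - 1*5, 5) = (32 - 38)*(5*(1 - 1*5)) = -30*(1 - 5) = -30*(-4) = -6*(-20) = 120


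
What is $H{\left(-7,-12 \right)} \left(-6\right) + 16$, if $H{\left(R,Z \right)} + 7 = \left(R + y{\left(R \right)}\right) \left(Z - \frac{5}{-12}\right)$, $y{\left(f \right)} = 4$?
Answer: $- \frac{301}{2} \approx -150.5$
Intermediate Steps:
$H{\left(R,Z \right)} = -7 + \left(4 + R\right) \left(\frac{5}{12} + Z\right)$ ($H{\left(R,Z \right)} = -7 + \left(R + 4\right) \left(Z - \frac{5}{-12}\right) = -7 + \left(4 + R\right) \left(Z - - \frac{5}{12}\right) = -7 + \left(4 + R\right) \left(Z + \frac{5}{12}\right) = -7 + \left(4 + R\right) \left(\frac{5}{12} + Z\right)$)
$H{\left(-7,-12 \right)} \left(-6\right) + 16 = \left(- \frac{16}{3} + 4 \left(-12\right) + \frac{5}{12} \left(-7\right) - -84\right) \left(-6\right) + 16 = \left(- \frac{16}{3} - 48 - \frac{35}{12} + 84\right) \left(-6\right) + 16 = \frac{111}{4} \left(-6\right) + 16 = - \frac{333}{2} + 16 = - \frac{301}{2}$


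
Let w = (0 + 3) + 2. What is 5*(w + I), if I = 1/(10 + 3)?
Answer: 330/13 ≈ 25.385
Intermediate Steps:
I = 1/13 ≈ 0.076923
w = 5 (w = 3 + 2 = 5)
5*(w + I) = 5*(5 + 1/13) = 5*(66/13) = 330/13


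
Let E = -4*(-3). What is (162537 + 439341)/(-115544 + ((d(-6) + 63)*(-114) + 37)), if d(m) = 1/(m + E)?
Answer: -300939/61354 ≈ -4.9050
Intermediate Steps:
E = 12
d(m) = 1/(12 + m) (d(m) = 1/(m + 12) = 1/(12 + m))
(162537 + 439341)/(-115544 + ((d(-6) + 63)*(-114) + 37)) = (162537 + 439341)/(-115544 + ((1/(12 - 6) + 63)*(-114) + 37)) = 601878/(-115544 + ((1/6 + 63)*(-114) + 37)) = 601878/(-115544 + ((379/6)*(-114) + 37)) = 601878/(-115544 + (-7201 + 37)) = 601878/(-115544 - 7164) = 601878/(-122708) = 601878*(-1/122708) = -300939/61354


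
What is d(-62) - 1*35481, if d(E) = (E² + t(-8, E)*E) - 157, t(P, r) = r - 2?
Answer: -27826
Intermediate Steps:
t(P, r) = -2 + r
d(E) = -157 + E² + E*(-2 + E) (d(E) = (E² + (-2 + E)*E) - 157 = (E² + E*(-2 + E)) - 157 = -157 + E² + E*(-2 + E))
d(-62) - 1*35481 = (-157 + (-62)² - 62*(-2 - 62)) - 1*35481 = (-157 + 3844 - 62*(-64)) - 35481 = (-157 + 3844 + 3968) - 35481 = 7655 - 35481 = -27826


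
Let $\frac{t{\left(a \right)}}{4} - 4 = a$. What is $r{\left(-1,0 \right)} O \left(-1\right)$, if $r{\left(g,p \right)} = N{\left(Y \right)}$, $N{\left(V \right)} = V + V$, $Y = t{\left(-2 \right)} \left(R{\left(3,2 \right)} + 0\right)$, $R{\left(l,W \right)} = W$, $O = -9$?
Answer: $288$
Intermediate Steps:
$t{\left(a \right)} = 16 + 4 a$
$Y = 16$ ($Y = \left(16 + 4 \left(-2\right)\right) \left(2 + 0\right) = \left(16 - 8\right) 2 = 8 \cdot 2 = 16$)
$N{\left(V \right)} = 2 V$
$r{\left(g,p \right)} = 32$ ($r{\left(g,p \right)} = 2 \cdot 16 = 32$)
$r{\left(-1,0 \right)} O \left(-1\right) = 32 \left(-9\right) \left(-1\right) = \left(-288\right) \left(-1\right) = 288$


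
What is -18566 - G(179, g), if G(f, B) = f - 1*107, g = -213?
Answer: -18638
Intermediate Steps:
G(f, B) = -107 + f (G(f, B) = f - 107 = -107 + f)
-18566 - G(179, g) = -18566 - (-107 + 179) = -18566 - 1*72 = -18566 - 72 = -18638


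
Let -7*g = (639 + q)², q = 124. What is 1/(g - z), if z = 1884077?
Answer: -1/1967244 ≈ -5.0833e-7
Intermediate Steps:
g = -83167 (g = -(639 + 124)²/7 = -⅐*763² = -⅐*582169 = -83167)
1/(g - z) = 1/(-83167 - 1*1884077) = 1/(-83167 - 1884077) = 1/(-1967244) = -1/1967244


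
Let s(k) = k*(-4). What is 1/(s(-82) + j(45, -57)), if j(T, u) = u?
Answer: 1/271 ≈ 0.0036900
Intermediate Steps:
s(k) = -4*k
1/(s(-82) + j(45, -57)) = 1/(-4*(-82) - 57) = 1/(328 - 57) = 1/271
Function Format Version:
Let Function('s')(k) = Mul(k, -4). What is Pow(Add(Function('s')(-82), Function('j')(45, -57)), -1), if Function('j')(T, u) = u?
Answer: Rational(1, 271) ≈ 0.0036900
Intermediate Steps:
Function('s')(k) = Mul(-4, k)
Pow(Add(Function('s')(-82), Function('j')(45, -57)), -1) = Pow(Add(Mul(-4, -82), -57), -1) = Pow(Add(328, -57), -1) = Pow(271, -1) = Rational(1, 271)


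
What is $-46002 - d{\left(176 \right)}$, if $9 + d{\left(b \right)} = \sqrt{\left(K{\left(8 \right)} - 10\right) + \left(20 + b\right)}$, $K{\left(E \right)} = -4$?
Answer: $-45993 - \sqrt{182} \approx -46007.0$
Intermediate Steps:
$d{\left(b \right)} = -9 + \sqrt{6 + b}$ ($d{\left(b \right)} = -9 + \sqrt{\left(-4 - 10\right) + \left(20 + b\right)} = -9 + \sqrt{-14 + \left(20 + b\right)} = -9 + \sqrt{6 + b}$)
$-46002 - d{\left(176 \right)} = -46002 - \left(-9 + \sqrt{6 + 176}\right) = -46002 - \left(-9 + \sqrt{182}\right) = -46002 + \left(9 - \sqrt{182}\right) = -45993 - \sqrt{182}$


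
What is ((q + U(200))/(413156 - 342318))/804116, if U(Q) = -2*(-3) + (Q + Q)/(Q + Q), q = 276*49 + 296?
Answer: 13827/56961969208 ≈ 2.4274e-7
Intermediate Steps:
q = 13820 (q = 13524 + 296 = 13820)
U(Q) = 7 (U(Q) = 6 + (2*Q)/((2*Q)) = 6 + (2*Q)*(1/(2*Q)) = 6 + 1 = 7)
((q + U(200))/(413156 - 342318))/804116 = ((13820 + 7)/(413156 - 342318))/804116 = (13827/70838)*(1/804116) = 13827/56961969208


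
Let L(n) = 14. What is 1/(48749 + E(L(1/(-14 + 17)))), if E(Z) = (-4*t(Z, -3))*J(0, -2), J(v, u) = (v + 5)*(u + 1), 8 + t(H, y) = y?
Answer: 1/48529 ≈ 2.0606e-5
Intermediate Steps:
t(H, y) = -8 + y
J(v, u) = (1 + u)*(5 + v) (J(v, u) = (5 + v)*(1 + u) = (1 + u)*(5 + v))
E(Z) = -220 (E(Z) = (-4*(-8 - 3))*(5 + 0 + 5*(-2) - 2*0) = (-4*(-11))*(5 + 0 - 10 + 0) = 44*(-5) = -220)
1/(48749 + E(L(1/(-14 + 17)))) = 1/(48749 - 220) = 1/48529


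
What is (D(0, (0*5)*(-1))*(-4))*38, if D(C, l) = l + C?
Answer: 0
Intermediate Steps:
D(C, l) = C + l
(D(0, (0*5)*(-1))*(-4))*38 = ((0 + (0*5)*(-1))*(-4))*38 = ((0 + 0*(-1))*(-4))*38 = ((0 + 0)*(-4))*38 = (0*(-4))*38 = 0*38 = 0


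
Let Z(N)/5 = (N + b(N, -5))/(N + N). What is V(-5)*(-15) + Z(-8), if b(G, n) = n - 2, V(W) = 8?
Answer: -1845/16 ≈ -115.31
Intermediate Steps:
b(G, n) = -2 + n
Z(N) = 5*(-7 + N)/(2*N) (Z(N) = 5*((N + (-2 - 5))/(N + N)) = 5*((N - 7)/((2*N))) = 5*((-7 + N)*(1/(2*N))) = 5*((-7 + N)/(2*N)) = 5*(-7 + N)/(2*N))
V(-5)*(-15) + Z(-8) = 8*(-15) + (5/2)*(-7 - 8)/(-8) = -120 + (5/2)*(-⅛)*(-15) = -120 + 75/16 = -1845/16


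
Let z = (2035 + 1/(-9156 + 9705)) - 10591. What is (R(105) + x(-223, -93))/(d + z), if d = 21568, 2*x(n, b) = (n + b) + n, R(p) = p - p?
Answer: -295911/14287178 ≈ -0.020712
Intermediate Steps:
R(p) = 0
z = -4697243/549 (z = (2035 + 1/549) - 10591 = 1117216/549 - 10591 = -4697243/549 ≈ -8556.0)
x(n, b) = n + b/2 (x(n, b) = ((n + b) + n)/2 = ((b + n) + n)/2 = (b + 2*n)/2 = n + b/2)
(R(105) + x(-223, -93))/(d + z) = (0 + (-223 + (1/2)*(-93)))/(21568 - 4697243/549) = (0 + (-223 - 93/2))/(7143589/549) = (0 - 539/2)*(549/7143589) = -539/2*549/7143589 = -295911/14287178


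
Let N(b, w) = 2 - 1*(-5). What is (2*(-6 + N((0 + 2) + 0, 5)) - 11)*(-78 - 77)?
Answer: 1395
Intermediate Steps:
N(b, w) = 7 (N(b, w) = 2 + 5 = 7)
(2*(-6 + N((0 + 2) + 0, 5)) - 11)*(-78 - 77) = (2*(-6 + 7) - 11)*(-78 - 77) = (2*1 - 11)*(-155) = (2 - 11)*(-155) = -9*(-155) = 1395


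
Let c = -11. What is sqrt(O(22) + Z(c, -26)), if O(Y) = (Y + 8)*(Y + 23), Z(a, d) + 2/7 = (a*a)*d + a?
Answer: I*sqrt(88557)/7 ≈ 42.512*I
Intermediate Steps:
Z(a, d) = -2/7 + a + d*a**2 (Z(a, d) = -2/7 + ((a*a)*d + a) = -2/7 + (a**2*d + a) = -2/7 + (d*a**2 + a) = -2/7 + (a + d*a**2) = -2/7 + a + d*a**2)
O(Y) = (8 + Y)*(23 + Y)
sqrt(O(22) + Z(c, -26)) = sqrt((184 + 22**2 + 31*22) + (-2/7 - 11 - 26*(-11)**2)) = sqrt((184 + 484 + 682) + (-2/7 - 11 - 26*121)) = sqrt(1350 + (-2/7 - 11 - 3146)) = sqrt(1350 - 22101/7) = sqrt(-12651/7) = I*sqrt(88557)/7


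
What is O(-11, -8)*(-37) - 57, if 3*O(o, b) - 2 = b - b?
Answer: -245/3 ≈ -81.667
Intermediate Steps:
O(o, b) = 2/3 (O(o, b) = 2/3 + (b - b)/3 = 2/3 + (1/3)*0 = 2/3 + 0 = 2/3)
O(-11, -8)*(-37) - 57 = (2/3)*(-37) - 57 = -74/3 - 57 = -245/3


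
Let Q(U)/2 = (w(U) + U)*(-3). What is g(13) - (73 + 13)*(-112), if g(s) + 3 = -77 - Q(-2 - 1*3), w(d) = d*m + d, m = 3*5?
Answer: 9042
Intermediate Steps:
m = 15
w(d) = 16*d (w(d) = d*15 + d = 15*d + d = 16*d)
Q(U) = -102*U (Q(U) = 2*((16*U + U)*(-3)) = 2*((17*U)*(-3)) = 2*(-51*U) = -102*U)
g(s) = -590 (g(s) = -3 + (-77 - (-102)*(-2 - 1*3)) = -3 + (-77 - (-102)*(-2 - 3)) = -3 + (-77 - (-102)*(-5)) = -3 + (-77 - 1*510) = -3 + (-77 - 510) = -3 - 587 = -590)
g(13) - (73 + 13)*(-112) = -590 - (73 + 13)*(-112) = -590 - 86*(-112) = -590 - 1*(-9632) = -590 + 9632 = 9042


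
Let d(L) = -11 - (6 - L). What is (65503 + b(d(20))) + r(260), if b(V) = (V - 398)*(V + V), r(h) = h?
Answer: 63393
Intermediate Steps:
d(L) = -17 + L (d(L) = -11 + (-6 + L) = -17 + L)
b(V) = 2*V*(-398 + V) (b(V) = (-398 + V)*(2*V) = 2*V*(-398 + V))
(65503 + b(d(20))) + r(260) = (65503 + 2*(-17 + 20)*(-398 + (-17 + 20))) + 260 = (65503 + 2*3*(-398 + 3)) + 260 = (65503 + 2*3*(-395)) + 260 = (65503 - 2370) + 260 = 63133 + 260 = 63393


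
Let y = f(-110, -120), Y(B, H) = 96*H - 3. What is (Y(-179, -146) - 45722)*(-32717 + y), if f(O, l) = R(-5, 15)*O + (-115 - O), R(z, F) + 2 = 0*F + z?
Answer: 1908844432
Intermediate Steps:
R(z, F) = -2 + z (R(z, F) = -2 + (0*F + z) = -2 + (0 + z) = -2 + z)
Y(B, H) = -3 + 96*H
f(O, l) = -115 - 8*O (f(O, l) = (-2 - 5)*O + (-115 - O) = -7*O + (-115 - O) = -115 - 8*O)
y = 765 (y = -115 - 8*(-110) = -115 + 880 = 765)
(Y(-179, -146) - 45722)*(-32717 + y) = ((-3 + 96*(-146)) - 45722)*(-32717 + 765) = ((-3 - 14016) - 45722)*(-31952) = (-14019 - 45722)*(-31952) = -59741*(-31952) = 1908844432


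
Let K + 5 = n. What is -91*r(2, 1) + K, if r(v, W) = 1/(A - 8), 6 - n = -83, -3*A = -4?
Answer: 1953/20 ≈ 97.650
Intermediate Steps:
A = 4/3 (A = -1/3*(-4) = 4/3 ≈ 1.3333)
n = 89 (n = 6 - 1*(-83) = 6 + 83 = 89)
r(v, W) = -3/20 (r(v, W) = 1/(4/3 - 8) = 1/(-20/3) = -3/20)
K = 84 (K = -5 + 89 = 84)
-91*r(2, 1) + K = -91*(-3/20) + 84 = 273/20 + 84 = 1953/20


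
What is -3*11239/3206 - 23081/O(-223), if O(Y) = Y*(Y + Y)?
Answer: -856855768/79715587 ≈ -10.749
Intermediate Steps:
O(Y) = 2*Y**2 (O(Y) = Y*(2*Y) = 2*Y**2)
-3*11239/3206 - 23081/O(-223) = -3*11239/3206 - 23081/(2*(-223)**2) = -33717*1/3206 - 23081/(2*49729) = -33717/3206 - 23081/99458 = -856855768/79715587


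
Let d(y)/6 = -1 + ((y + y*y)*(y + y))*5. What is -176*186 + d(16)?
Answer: 228378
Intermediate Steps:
d(y) = -6 + 60*y*(y + y²) (d(y) = 6*(-1 + ((y + y*y)*(y + y))*5) = 6*(-1 + ((y + y²)*(2*y))*5) = 6*(-1 + (2*y*(y + y²))*5) = 6*(-1 + 10*y*(y + y²)) = -6 + 60*y*(y + y²))
-176*186 + d(16) = -176*186 + (-6 + 60*16² + 60*16³) = -32736 + (-6 + 60*256 + 60*4096) = -32736 + (-6 + 15360 + 245760) = -32736 + 261114 = 228378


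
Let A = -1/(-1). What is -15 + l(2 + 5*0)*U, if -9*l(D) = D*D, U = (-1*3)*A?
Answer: -41/3 ≈ -13.667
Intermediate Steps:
A = 1 (A = -1*(-1) = 1)
U = -3 (U = -1*3*1 = -3*1 = -3)
l(D) = -D**2/9 (l(D) = -D*D/9 = -D**2/9)
-15 + l(2 + 5*0)*U = -15 - (2 + 5*0)**2/9*(-3) = -15 - (2 + 0)**2/9*(-3) = -15 - 1/9*2**2*(-3) = -15 - 1/9*4*(-3) = -15 - 4/9*(-3) = -15 + 4/3 = -41/3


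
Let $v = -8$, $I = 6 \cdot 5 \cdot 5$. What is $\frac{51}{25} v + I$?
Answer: $\frac{3342}{25} \approx 133.68$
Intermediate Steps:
$I = 150$ ($I = 30 \cdot 5 = 150$)
$\frac{51}{25} v + I = \frac{51}{25} \left(-8\right) + 150 = - \frac{408}{25} + 150 = \frac{3342}{25}$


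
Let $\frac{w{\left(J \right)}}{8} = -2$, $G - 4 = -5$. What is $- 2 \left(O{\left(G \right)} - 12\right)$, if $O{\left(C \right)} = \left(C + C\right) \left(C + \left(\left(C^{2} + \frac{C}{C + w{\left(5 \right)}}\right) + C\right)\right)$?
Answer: $\frac{344}{17} \approx 20.235$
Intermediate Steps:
$G = -1$ ($G = 4 - 5 = -1$)
$w{\left(J \right)} = -16$ ($w{\left(J \right)} = 8 \left(-2\right) = -16$)
$O{\left(C \right)} = 2 C \left(C^{2} + 2 C + \frac{C}{-16 + C}\right)$ ($O{\left(C \right)} = \left(C + C\right) \left(C + \left(\left(C^{2} + \frac{C}{C - 16}\right) + C\right)\right) = 2 C \left(C + \left(\left(C^{2} + \frac{C}{-16 + C}\right) + C\right)\right) = 2 C \left(C + \left(C + C^{2} + \frac{C}{-16 + C}\right)\right) = 2 C \left(C^{2} + 2 C + \frac{C}{-16 + C}\right)$)
$- 2 \left(O{\left(G \right)} - 12\right) = - 2 \left(\frac{2 \left(-1\right)^{2} \left(-31 + \left(-1\right)^{2} - -14\right)}{-16 - 1} - 12\right) = - 2 \left(2 \cdot 1 \frac{1}{-17} \left(-31 + 1 + 14\right) - 12\right) = - 2 \left(2 \cdot 1 \left(- \frac{1}{17}\right) \left(-16\right) - 12\right) = - 2 \left(\frac{32}{17} - 12\right) = \left(-2\right) \left(- \frac{172}{17}\right) = \frac{344}{17}$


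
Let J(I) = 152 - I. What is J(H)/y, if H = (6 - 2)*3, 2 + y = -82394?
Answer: -35/20599 ≈ -0.0016991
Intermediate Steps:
y = -82396 (y = -2 - 82394 = -82396)
H = 12 (H = 4*3 = 12)
J(H)/y = (152 - 1*12)/(-82396) = (152 - 12)*(-1/82396) = 140*(-1/82396) = -35/20599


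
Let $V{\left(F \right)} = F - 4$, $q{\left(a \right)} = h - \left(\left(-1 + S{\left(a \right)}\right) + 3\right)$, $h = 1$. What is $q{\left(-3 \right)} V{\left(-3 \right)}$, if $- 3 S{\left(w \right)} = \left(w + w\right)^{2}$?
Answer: $-77$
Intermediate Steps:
$S{\left(w \right)} = - \frac{4 w^{2}}{3}$ ($S{\left(w \right)} = - \frac{\left(w + w\right)^{2}}{3} = - \frac{\left(2 w\right)^{2}}{3} = - \frac{4 w^{2}}{3}$)
$q{\left(a \right)} = -1 + \frac{4 a^{2}}{3}$ ($q{\left(a \right)} = 1 - \left(\left(-1 - \frac{4 a^{2}}{3}\right) + 3\right) = 1 - \left(2 - \frac{4 a^{2}}{3}\right) = 1 + \left(-2 + \frac{4 a^{2}}{3}\right) = -1 + \frac{4 a^{2}}{3}$)
$V{\left(F \right)} = -4 + F$
$q{\left(-3 \right)} V{\left(-3 \right)} = \left(-1 + \frac{4 \left(-3\right)^{2}}{3}\right) \left(-4 - 3\right) = \left(-1 + \frac{4}{3} \cdot 9\right) \left(-7\right) = \left(-1 + 12\right) \left(-7\right) = 11 \left(-7\right) = -77$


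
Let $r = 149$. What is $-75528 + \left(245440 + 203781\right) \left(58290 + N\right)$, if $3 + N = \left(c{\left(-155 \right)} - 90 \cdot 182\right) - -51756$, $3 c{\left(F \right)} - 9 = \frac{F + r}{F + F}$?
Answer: $\frac{210383307781}{5} \approx 4.2077 \cdot 10^{10}$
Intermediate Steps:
$c{\left(F \right)} = 3 + \frac{149 + F}{6 F}$ ($c{\left(F \right)} = 3 + \frac{\left(F + 149\right) \frac{1}{F + F}}{3} = 3 + \frac{\left(149 + F\right) \frac{1}{2 F}}{3} = 3 + \frac{\frac{1}{2} \frac{1}{F} \left(149 + F\right)}{3} = 3 + \frac{149 + F}{6 F}$)
$N = \frac{5483281}{155}$ ($N = -3 - \left(-35376 - \frac{149 + 19 \left(-155\right)}{6 \left(-155\right)}\right) = -3 + \left(\left(\frac{1}{6} \left(- \frac{1}{155}\right) \left(149 - 2945\right) - 16380\right) + 51756\right) = -3 + \left(\left(\frac{1}{6} \left(- \frac{1}{155}\right) \left(-2796\right) - 16380\right) + 51756\right) = -3 + \left(\left(\frac{466}{155} - 16380\right) + 51756\right) = -3 + \left(- \frac{2538434}{155} + 51756\right) = -3 + \frac{5483746}{155} = \frac{5483281}{155} \approx 35376.0$)
$-75528 + \left(245440 + 203781\right) \left(58290 + N\right) = -75528 + \left(245440 + 203781\right) \left(58290 + \frac{5483281}{155}\right) = -75528 + 449221 \cdot \frac{14518231}{155} = -75528 + \frac{210383685421}{5} = \frac{210383307781}{5}$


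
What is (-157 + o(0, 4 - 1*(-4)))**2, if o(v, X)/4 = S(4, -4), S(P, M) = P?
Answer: 19881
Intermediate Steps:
o(v, X) = 16 (o(v, X) = 4*4 = 16)
(-157 + o(0, 4 - 1*(-4)))**2 = (-157 + 16)**2 = (-141)**2 = 19881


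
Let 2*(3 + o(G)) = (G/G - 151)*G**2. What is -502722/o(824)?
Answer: 167574/16974401 ≈ 0.0098722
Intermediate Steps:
o(G) = -3 - 75*G**2 (o(G) = -3 + ((G/G - 151)*G**2)/2 = -3 + ((1 - 151)*G**2)/2 = -3 + (-150*G**2)/2 = -3 - 75*G**2)
-502722/o(824) = -502722/(-3 - 75*824**2) = -502722/(-3 - 75*678976) = -502722/(-3 - 50923200) = -502722/(-50923203) = -502722*(-1/50923203) = 167574/16974401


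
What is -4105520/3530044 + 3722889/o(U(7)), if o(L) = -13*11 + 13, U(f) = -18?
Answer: -3285623923679/114726430 ≈ -28639.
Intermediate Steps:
o(L) = -130 (o(L) = -143 + 13 = -130)
-4105520/3530044 + 3722889/o(U(7)) = -4105520/3530044 + 3722889/(-130) = -4105520*1/3530044 + 3722889*(-1/130) = -1026380/882511 - 3722889/130 = -3285623923679/114726430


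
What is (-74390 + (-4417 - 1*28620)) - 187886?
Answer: -295313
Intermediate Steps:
(-74390 + (-4417 - 1*28620)) - 187886 = (-74390 + (-4417 - 28620)) - 187886 = (-74390 - 33037) - 187886 = -107427 - 187886 = -295313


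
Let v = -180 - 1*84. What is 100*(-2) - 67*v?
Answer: 17488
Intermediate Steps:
v = -264 (v = -180 - 84 = -264)
100*(-2) - 67*v = 100*(-2) - 67*(-264) = -200 + 17688 = 17488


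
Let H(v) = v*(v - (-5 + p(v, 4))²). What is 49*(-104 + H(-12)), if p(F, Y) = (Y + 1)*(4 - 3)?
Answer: 1960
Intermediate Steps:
p(F, Y) = 1 + Y (p(F, Y) = (1 + Y)*1 = 1 + Y)
H(v) = v² (H(v) = v*(v - (-5 + (1 + 4))²) = v*(v - (-5 + 5)²) = v*(v - 1*0²) = v*(v - 1*0) = v*(v + 0) = v*v = v²)
49*(-104 + H(-12)) = 49*(-104 + (-12)²) = 49*(-104 + 144) = 49*40 = 1960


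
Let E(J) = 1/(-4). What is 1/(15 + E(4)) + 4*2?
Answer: 476/59 ≈ 8.0678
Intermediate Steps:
E(J) = -1/4
1/(15 + E(4)) + 4*2 = 1/(15 - 1/4) + 4*2 = 1/(59/4) + 8 = 4/59 + 8 = 476/59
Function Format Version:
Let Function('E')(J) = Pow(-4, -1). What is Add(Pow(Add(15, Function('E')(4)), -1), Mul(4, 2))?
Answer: Rational(476, 59) ≈ 8.0678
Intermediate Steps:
Function('E')(J) = Rational(-1, 4)
Add(Pow(Add(15, Function('E')(4)), -1), Mul(4, 2)) = Add(Pow(Add(15, Rational(-1, 4)), -1), Mul(4, 2)) = Add(Pow(Rational(59, 4), -1), 8) = Add(Rational(4, 59), 8) = Rational(476, 59)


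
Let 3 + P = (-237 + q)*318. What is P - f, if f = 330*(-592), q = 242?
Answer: 196947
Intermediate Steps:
f = -195360
P = 1587 (P = -3 + (-237 + 242)*318 = -3 + 5*318 = -3 + 1590 = 1587)
P - f = 1587 - 1*(-195360) = 1587 + 195360 = 196947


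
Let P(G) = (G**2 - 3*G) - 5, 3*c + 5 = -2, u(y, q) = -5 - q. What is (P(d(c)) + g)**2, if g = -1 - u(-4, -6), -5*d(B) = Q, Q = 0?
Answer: 49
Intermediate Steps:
c = -7/3 (c = -5/3 + (1/3)*(-2) = -5/3 - 2/3 = -7/3 ≈ -2.3333)
d(B) = 0 (d(B) = -1/5*0 = 0)
g = -2 (g = -1 - (-5 - 1*(-6)) = -1 - (-5 + 6) = -1 - 1*1 = -1 - 1 = -2)
P(G) = -5 + G**2 - 3*G
(P(d(c)) + g)**2 = ((-5 + 0**2 - 3*0) - 2)**2 = ((-5 + 0 + 0) - 2)**2 = (-5 - 2)**2 = (-7)**2 = 49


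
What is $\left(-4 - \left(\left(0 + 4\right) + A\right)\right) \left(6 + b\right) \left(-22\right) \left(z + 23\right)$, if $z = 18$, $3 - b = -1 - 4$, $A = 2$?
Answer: $126280$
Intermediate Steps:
$b = 8$ ($b = 3 - \left(-1 - 4\right) = 3 - -5 = 3 + 5 = 8$)
$\left(-4 - \left(\left(0 + 4\right) + A\right)\right) \left(6 + b\right) \left(-22\right) \left(z + 23\right) = \left(-4 - \left(\left(0 + 4\right) + 2\right)\right) \left(6 + 8\right) \left(-22\right) \left(18 + 23\right) = \left(-4 - \left(4 + 2\right)\right) 14 \left(-22\right) 41 = \left(-4 - 6\right) 14 \left(-22\right) 41 = \left(-10\right) 14 \left(-22\right) 41 = \left(-140\right) \left(-22\right) 41 = 3080 \cdot 41 = 126280$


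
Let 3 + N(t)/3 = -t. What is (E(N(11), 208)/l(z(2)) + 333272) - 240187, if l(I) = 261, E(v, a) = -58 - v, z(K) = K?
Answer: 24295169/261 ≈ 93085.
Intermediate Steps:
N(t) = -9 - 3*t (N(t) = -9 + 3*(-t) = -9 - 3*t)
(E(N(11), 208)/l(z(2)) + 333272) - 240187 = ((-58 - (-9 - 3*11))/261 + 333272) - 240187 = ((-58 - (-9 - 33))*(1/261) + 333272) - 240187 = ((-58 - 1*(-42))*(1/261) + 333272) - 240187 = ((-58 + 42)*(1/261) + 333272) - 240187 = (-16*1/261 + 333272) - 240187 = (-16/261 + 333272) - 240187 = 86983976/261 - 240187 = 24295169/261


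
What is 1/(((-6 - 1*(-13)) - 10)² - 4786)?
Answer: -1/4777 ≈ -0.00020934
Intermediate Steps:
1/(((-6 - 1*(-13)) - 10)² - 4786) = 1/(((-6 + 13) - 10)² - 4786) = 1/((7 - 10)² - 4786) = 1/((-3)² - 4786) = 1/(9 - 4786) = 1/(-4777) = -1/4777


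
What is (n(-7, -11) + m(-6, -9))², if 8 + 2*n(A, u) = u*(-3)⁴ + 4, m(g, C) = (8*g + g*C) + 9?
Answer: 748225/4 ≈ 1.8706e+5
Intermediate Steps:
m(g, C) = 9 + 8*g + C*g (m(g, C) = (8*g + C*g) + 9 = 9 + 8*g + C*g)
n(A, u) = -2 + 81*u/2 (n(A, u) = -4 + (u*(-3)⁴ + 4)/2 = -4 + (u*81 + 4)/2 = -4 + (81*u + 4)/2 = -4 + (4 + 81*u)/2 = -4 + (2 + 81*u/2) = -2 + 81*u/2)
(n(-7, -11) + m(-6, -9))² = ((-2 + (81/2)*(-11)) + (9 + 8*(-6) - 9*(-6)))² = ((-2 - 891/2) + (9 - 48 + 54))² = (-895/2 + 15)² = (-865/2)² = 748225/4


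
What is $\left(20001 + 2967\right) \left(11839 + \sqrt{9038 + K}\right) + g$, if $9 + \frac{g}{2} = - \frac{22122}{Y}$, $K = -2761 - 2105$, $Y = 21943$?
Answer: $\frac{5966699570118}{21943} + 45936 \sqrt{1043} \approx 2.734 \cdot 10^{8}$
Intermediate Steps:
$K = -4866$ ($K = -2761 - 2105 = -4866$)
$g = - \frac{439218}{21943}$ ($g = -18 + 2 \left(- \frac{22122}{21943}\right) = -18 - \frac{44244}{21943} = - \frac{439218}{21943} \approx -20.016$)
$\left(20001 + 2967\right) \left(11839 + \sqrt{9038 + K}\right) + g = \left(20001 + 2967\right) \left(11839 + \sqrt{9038 - 4866}\right) - \frac{439218}{21943} = 22968 \left(11839 + \sqrt{4172}\right) - \frac{439218}{21943} = 22968 \left(11839 + 2 \sqrt{1043}\right) - \frac{439218}{21943} = \left(271918152 + 45936 \sqrt{1043}\right) - \frac{439218}{21943} = \frac{5966699570118}{21943} + 45936 \sqrt{1043}$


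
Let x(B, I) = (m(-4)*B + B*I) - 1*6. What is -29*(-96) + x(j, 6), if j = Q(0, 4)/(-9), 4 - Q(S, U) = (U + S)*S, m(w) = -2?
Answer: 24986/9 ≈ 2776.2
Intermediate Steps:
Q(S, U) = 4 - S*(S + U) (Q(S, U) = 4 - (U + S)*S = 4 - (S + U)*S = 4 - S*(S + U))
j = -4/9 (j = (4 - 1*0² - 1*0*4)/(-9) = (4 - 1*0 + 0)*(-⅑) = (4 + 0 + 0)*(-⅑) = 4*(-⅑) = -4/9 ≈ -0.44444)
x(B, I) = -6 - 2*B + B*I (x(B, I) = (-2*B + B*I) - 1*6 = (-2*B + B*I) - 6 = -6 - 2*B + B*I)
-29*(-96) + x(j, 6) = -29*(-96) + (-6 - 2*(-4/9) - 4/9*6) = 2784 + (-6 + 8/9 - 8/3) = 2784 - 70/9 = 24986/9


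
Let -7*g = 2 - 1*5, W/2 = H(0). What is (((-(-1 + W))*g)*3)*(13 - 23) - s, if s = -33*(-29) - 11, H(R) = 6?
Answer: -5632/7 ≈ -804.57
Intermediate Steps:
s = 946 (s = 957 - 11 = 946)
W = 12 (W = 2*6 = 12)
g = 3/7 (g = -(2 - 1*5)/7 = -(2 - 5)/7 = -1/7*(-3) = 3/7 ≈ 0.42857)
(((-(-1 + W))*g)*3)*(13 - 23) - s = ((-(-1 + 12)*(3/7))*3)*(13 - 23) - 1*946 = ((-1*11*(3/7))*3)*(-10) - 946 = (-11*3/7*3)*(-10) - 946 = -33/7*3*(-10) - 946 = -99/7*(-10) - 946 = 990/7 - 946 = -5632/7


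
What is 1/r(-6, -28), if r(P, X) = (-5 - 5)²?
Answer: 1/100 ≈ 0.010000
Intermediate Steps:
r(P, X) = 100 (r(P, X) = (-10)² = 100)
1/r(-6, -28) = 1/100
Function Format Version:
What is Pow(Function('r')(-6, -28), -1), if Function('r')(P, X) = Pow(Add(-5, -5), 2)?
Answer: Rational(1, 100) ≈ 0.010000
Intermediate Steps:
Function('r')(P, X) = 100 (Function('r')(P, X) = Pow(-10, 2) = 100)
Pow(Function('r')(-6, -28), -1) = Pow(100, -1) = Rational(1, 100)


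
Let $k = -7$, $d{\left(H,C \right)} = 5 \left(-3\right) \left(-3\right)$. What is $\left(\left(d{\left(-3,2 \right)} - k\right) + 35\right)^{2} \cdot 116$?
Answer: $878004$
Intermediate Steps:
$d{\left(H,C \right)} = 45$ ($d{\left(H,C \right)} = \left(-15\right) \left(-3\right) = 45$)
$\left(\left(d{\left(-3,2 \right)} - k\right) + 35\right)^{2} \cdot 116 = \left(\left(45 - -7\right) + 35\right)^{2} \cdot 116 = \left(\left(45 + 7\right) + 35\right)^{2} \cdot 116 = \left(52 + 35\right)^{2} \cdot 116 = 87^{2} \cdot 116 = 7569 \cdot 116 = 878004$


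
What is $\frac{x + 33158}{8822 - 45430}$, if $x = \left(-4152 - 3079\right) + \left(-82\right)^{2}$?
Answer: $- \frac{32651}{36608} \approx -0.89191$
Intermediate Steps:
$x = -507$ ($x = -7231 + 6724 = -507$)
$\frac{x + 33158}{8822 - 45430} = \frac{-507 + 33158}{8822 - 45430} = \frac{32651}{-36608} = 32651 \left(- \frac{1}{36608}\right) = - \frac{32651}{36608}$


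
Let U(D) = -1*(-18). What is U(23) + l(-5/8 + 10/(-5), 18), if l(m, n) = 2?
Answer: 20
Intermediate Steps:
U(D) = 18
U(23) + l(-5/8 + 10/(-5), 18) = 18 + 2 = 20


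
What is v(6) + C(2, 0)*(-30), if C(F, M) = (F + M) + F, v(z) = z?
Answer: -114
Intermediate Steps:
C(F, M) = M + 2*F
v(6) + C(2, 0)*(-30) = 6 + (0 + 2*2)*(-30) = 6 + (0 + 4)*(-30) = 6 + 4*(-30) = 6 - 120 = -114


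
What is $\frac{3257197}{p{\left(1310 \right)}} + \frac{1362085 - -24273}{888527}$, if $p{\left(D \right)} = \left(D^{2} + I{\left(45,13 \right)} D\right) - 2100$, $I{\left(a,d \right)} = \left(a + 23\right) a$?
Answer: $\frac{10827679769619}{5084684610200} \approx 2.1295$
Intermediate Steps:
$I{\left(a,d \right)} = a \left(23 + a\right)$ ($I{\left(a,d \right)} = \left(23 + a\right) a = a \left(23 + a\right)$)
$p{\left(D \right)} = -2100 + D^{2} + 3060 D$ ($p{\left(D \right)} = \left(D^{2} + 45 \left(23 + 45\right) D\right) - 2100 = \left(D^{2} + 45 \cdot 68 D\right) - 2100 = \left(D^{2} + 3060 D\right) - 2100 = -2100 + D^{2} + 3060 D$)
$\frac{3257197}{p{\left(1310 \right)}} + \frac{1362085 - -24273}{888527} = \frac{3257197}{-2100 + 1310^{2} + 3060 \cdot 1310} + \frac{1362085 - -24273}{888527} = \frac{3257197}{-2100 + 1716100 + 4008600} + \left(1362085 + 24273\right) \frac{1}{888527} = \frac{3257197}{5722600} + 1386358 \cdot \frac{1}{888527} = 3257197 \cdot \frac{1}{5722600} + \frac{1386358}{888527} = \frac{3257197}{5722600} + \frac{1386358}{888527} = \frac{10827679769619}{5084684610200}$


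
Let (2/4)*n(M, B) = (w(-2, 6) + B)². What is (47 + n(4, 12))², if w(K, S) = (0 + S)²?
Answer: 21669025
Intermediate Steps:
w(K, S) = S²
n(M, B) = 2*(36 + B)² (n(M, B) = 2*(6² + B)² = 2*(36 + B)²)
(47 + n(4, 12))² = (47 + 2*(36 + 12)²)² = (47 + 2*48²)² = (47 + 2*2304)² = (47 + 4608)² = 4655² = 21669025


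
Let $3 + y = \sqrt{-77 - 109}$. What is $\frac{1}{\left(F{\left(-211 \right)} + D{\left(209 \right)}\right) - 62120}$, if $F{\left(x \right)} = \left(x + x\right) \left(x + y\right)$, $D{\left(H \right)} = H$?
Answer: $\frac{i}{422 \sqrt{186} + 28397 i} \approx 3.3826 \cdot 10^{-5} + 6.8555 \cdot 10^{-6} i$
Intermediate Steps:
$y = -3 + i \sqrt{186}$ ($y = -3 + \sqrt{-77 - 109} = -3 + \sqrt{-186} = -3 + i \sqrt{186} \approx -3.0 + 13.638 i$)
$F{\left(x \right)} = 2 x \left(-3 + x + i \sqrt{186}\right)$ ($F{\left(x \right)} = \left(x + x\right) \left(x - \left(3 - i \sqrt{186}\right)\right) = 2 x \left(-3 + x + i \sqrt{186}\right)$)
$\frac{1}{\left(F{\left(-211 \right)} + D{\left(209 \right)}\right) - 62120} = \frac{1}{\left(2 \left(-211\right) \left(-3 - 211 + i \sqrt{186}\right) + 209\right) - 62120} = \frac{1}{\left(2 \left(-211\right) \left(-214 + i \sqrt{186}\right) + 209\right) - 62120} = \frac{1}{\left(\left(90308 - 422 i \sqrt{186}\right) + 209\right) - 62120} = \frac{1}{\left(90517 - 422 i \sqrt{186}\right) - 62120} = \frac{1}{28397 - 422 i \sqrt{186}}$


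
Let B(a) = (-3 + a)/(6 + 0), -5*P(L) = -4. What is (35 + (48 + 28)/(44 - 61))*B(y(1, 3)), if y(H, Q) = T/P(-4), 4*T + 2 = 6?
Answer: -1211/136 ≈ -8.9044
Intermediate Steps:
P(L) = 4/5 (P(L) = -1/5*(-4) = 4/5)
T = 1 (T = -1/2 + (1/4)*6 = -1/2 + 3/2 = 1)
y(H, Q) = 5/4 (y(H, Q) = 1/(4/5) = 1*(5/4) = 5/4)
B(a) = -1/2 + a/6 (B(a) = (-3 + a)/6 = (-3 + a)*(1/6) = -1/2 + a/6)
(35 + (48 + 28)/(44 - 61))*B(y(1, 3)) = (35 + (48 + 28)/(44 - 61))*(-1/2 + (1/6)*(5/4)) = (35 + 76/(-17))*(-1/2 + 5/24) = (35 + 76*(-1/17))*(-7/24) = (35 - 76/17)*(-7/24) = (519/17)*(-7/24) = -1211/136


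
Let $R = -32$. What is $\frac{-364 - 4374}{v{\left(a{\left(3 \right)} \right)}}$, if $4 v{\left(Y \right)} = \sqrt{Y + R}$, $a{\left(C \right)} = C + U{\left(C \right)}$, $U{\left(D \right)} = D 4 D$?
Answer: $- \frac{18952 \sqrt{7}}{7} \approx -7163.2$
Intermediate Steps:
$U{\left(D \right)} = 4 D^{2}$ ($U{\left(D \right)} = 4 D D = 4 D^{2}$)
$a{\left(C \right)} = C + 4 C^{2}$
$v{\left(Y \right)} = \frac{\sqrt{-32 + Y}}{4}$ ($v{\left(Y \right)} = \frac{\sqrt{Y - 32}}{4} = \frac{\sqrt{-32 + Y}}{4}$)
$\frac{-364 - 4374}{v{\left(a{\left(3 \right)} \right)}} = \frac{-364 - 4374}{\frac{1}{4} \sqrt{-32 + 3 \left(1 + 4 \cdot 3\right)}} = - \frac{4738}{\frac{1}{4} \sqrt{-32 + 3 \left(1 + 12\right)}} = - \frac{4738}{\frac{1}{4} \sqrt{-32 + 3 \cdot 13}} = - \frac{4738}{\frac{1}{4} \sqrt{-32 + 39}} = - \frac{4738}{\frac{1}{4} \sqrt{7}} = - 4738 \frac{4 \sqrt{7}}{7} = - \frac{18952 \sqrt{7}}{7}$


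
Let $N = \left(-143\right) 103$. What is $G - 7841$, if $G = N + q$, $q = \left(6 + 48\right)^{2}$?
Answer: $-19654$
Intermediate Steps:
$N = -14729$
$q = 2916$ ($q = 54^{2} = 2916$)
$G = -11813$ ($G = -14729 + 2916 = -11813$)
$G - 7841 = -11813 - 7841 = -19654$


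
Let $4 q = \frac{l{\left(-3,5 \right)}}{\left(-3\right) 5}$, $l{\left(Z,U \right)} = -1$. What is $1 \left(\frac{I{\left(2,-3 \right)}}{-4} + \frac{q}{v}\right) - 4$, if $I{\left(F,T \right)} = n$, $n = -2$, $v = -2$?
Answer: $- \frac{421}{120} \approx -3.5083$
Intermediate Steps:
$I{\left(F,T \right)} = -2$
$q = \frac{1}{60}$ ($q = \frac{\left(-1\right) \frac{1}{\left(-3\right) 5}}{4} = \frac{\left(-1\right) \frac{1}{-15}}{4} = \frac{\left(-1\right) \left(- \frac{1}{15}\right)}{4} = \frac{1}{4} \cdot \frac{1}{15} = \frac{1}{60} \approx 0.016667$)
$1 \left(\frac{I{\left(2,-3 \right)}}{-4} + \frac{q}{v}\right) - 4 = 1 \left(- \frac{2}{-4} + \frac{1}{60 \left(-2\right)}\right) - 4 = 1 \left(\left(-2\right) \left(- \frac{1}{4}\right) + \frac{1}{60} \left(- \frac{1}{2}\right)\right) - 4 = 1 \left(\frac{1}{2} - \frac{1}{120}\right) - 4 = 1 \cdot \frac{59}{120} - 4 = \frac{59}{120} - 4 = - \frac{421}{120}$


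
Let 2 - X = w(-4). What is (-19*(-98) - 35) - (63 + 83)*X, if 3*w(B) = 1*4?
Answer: 5189/3 ≈ 1729.7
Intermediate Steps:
w(B) = 4/3 (w(B) = (1*4)/3 = (1/3)*4 = 4/3)
X = 2/3 (X = 2 - 1*4/3 = 2 - 4/3 = 2/3 ≈ 0.66667)
(-19*(-98) - 35) - (63 + 83)*X = (-19*(-98) - 35) - (63 + 83)*2/3 = (1862 - 35) - 146*2/3 = 1827 - 1*292/3 = 1827 - 292/3 = 5189/3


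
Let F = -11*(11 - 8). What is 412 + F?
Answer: 379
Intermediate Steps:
F = -33 (F = -11*3 = -33)
412 + F = 412 - 33 = 379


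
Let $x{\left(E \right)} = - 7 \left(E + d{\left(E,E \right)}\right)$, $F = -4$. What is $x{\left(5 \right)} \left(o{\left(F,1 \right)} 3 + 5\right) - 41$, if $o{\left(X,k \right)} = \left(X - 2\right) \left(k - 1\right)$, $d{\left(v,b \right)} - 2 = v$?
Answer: $-461$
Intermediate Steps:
$d{\left(v,b \right)} = 2 + v$
$o{\left(X,k \right)} = \left(-1 + k\right) \left(-2 + X\right)$ ($o{\left(X,k \right)} = \left(-2 + X\right) \left(-1 + k\right) = \left(-1 + k\right) \left(-2 + X\right)$)
$x{\left(E \right)} = -14 - 14 E$ ($x{\left(E \right)} = - 7 \left(E + \left(2 + E\right)\right) = - 7 \left(2 + 2 E\right) = -14 - 14 E$)
$x{\left(5 \right)} \left(o{\left(F,1 \right)} 3 + 5\right) - 41 = \left(-14 - 70\right) \left(\left(2 - -4 - 2 - 4\right) 3 + 5\right) - 41 = \left(-14 - 70\right) \left(\left(2 + 4 - 2 - 4\right) 3 + 5\right) - 41 = - 84 \left(0 \cdot 3 + 5\right) - 41 = - 84 \left(0 + 5\right) - 41 = \left(-84\right) 5 - 41 = -420 - 41 = -461$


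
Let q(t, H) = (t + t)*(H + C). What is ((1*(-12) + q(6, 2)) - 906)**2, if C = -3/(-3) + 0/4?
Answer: 777924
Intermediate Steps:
C = 1 (C = -3*(-1/3) + 0*(1/4) = 1 + 0 = 1)
q(t, H) = 2*t*(1 + H) (q(t, H) = (t + t)*(H + 1) = (2*t)*(1 + H) = 2*t*(1 + H))
((1*(-12) + q(6, 2)) - 906)**2 = ((1*(-12) + 2*6*(1 + 2)) - 906)**2 = ((-12 + 2*6*3) - 906)**2 = ((-12 + 36) - 906)**2 = (24 - 906)**2 = (-882)**2 = 777924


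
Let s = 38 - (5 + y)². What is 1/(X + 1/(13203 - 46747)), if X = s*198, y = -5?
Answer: 33544/252385055 ≈ 0.00013291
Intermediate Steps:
s = 38 (s = 38 - (5 - 5)² = 38 - 1*0² = 38 - 1*0 = 38 + 0 = 38)
X = 7524 (X = 38*198 = 7524)
1/(X + 1/(13203 - 46747)) = 1/(7524 + 1/(13203 - 46747)) = 1/(7524 + 1/(-33544)) = 1/(7524 - 1/33544) = 1/(252385055/33544) = 33544/252385055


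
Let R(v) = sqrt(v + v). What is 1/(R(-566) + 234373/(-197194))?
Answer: -46216949362/44073286859081 - 77770947272*I*sqrt(283)/44073286859081 ≈ -0.0010486 - 0.029685*I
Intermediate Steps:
R(v) = sqrt(2)*sqrt(v) (R(v) = sqrt(2*v) = sqrt(2)*sqrt(v))
1/(R(-566) + 234373/(-197194)) = 1/(sqrt(2)*sqrt(-566) + 234373/(-197194)) = 1/(sqrt(2)*(I*sqrt(566)) + 234373*(-1/197194)) = 1/(2*I*sqrt(283) - 234373/197194) = 1/(-234373/197194 + 2*I*sqrt(283))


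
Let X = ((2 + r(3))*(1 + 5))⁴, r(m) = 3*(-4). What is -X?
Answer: -12960000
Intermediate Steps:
r(m) = -12
X = 12960000 (X = ((2 - 12)*(1 + 5))⁴ = (-10*6)⁴ = (-60)⁴ = 12960000)
-X = -1*12960000 = -12960000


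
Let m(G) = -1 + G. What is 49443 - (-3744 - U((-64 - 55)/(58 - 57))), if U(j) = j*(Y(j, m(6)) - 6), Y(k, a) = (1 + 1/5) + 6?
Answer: 265221/5 ≈ 53044.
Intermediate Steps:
Y(k, a) = 36/5 (Y(k, a) = (1 + 1/5) + 6 = 6/5 + 6 = 36/5)
U(j) = 6*j/5 (U(j) = j*(36/5 - 6) = j*(6/5) = 6*j/5)
49443 - (-3744 - U((-64 - 55)/(58 - 57))) = 49443 - (-3744 - 6*(-64 - 55)/(58 - 57)/5) = 49443 - (-3744 - 6*(-119/1)/5) = 49443 - (-3744 - 6*(-119*1)/5) = 49443 - (-3744 - 6*(-119)/5) = 49443 - (-3744 - 1*(-714/5)) = 49443 - (-3744 + 714/5) = 49443 - 1*(-18006/5) = 49443 + 18006/5 = 265221/5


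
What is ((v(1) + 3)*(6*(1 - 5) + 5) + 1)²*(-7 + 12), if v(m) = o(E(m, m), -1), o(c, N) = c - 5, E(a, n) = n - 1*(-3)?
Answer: 6845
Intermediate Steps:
E(a, n) = 3 + n (E(a, n) = n + 3 = 3 + n)
o(c, N) = -5 + c
v(m) = -2 + m (v(m) = -5 + (3 + m) = -2 + m)
((v(1) + 3)*(6*(1 - 5) + 5) + 1)²*(-7 + 12) = (((-2 + 1) + 3)*(6*(1 - 5) + 5) + 1)²*(-7 + 12) = ((-1 + 3)*(6*(-4) + 5) + 1)²*5 = (2*(-24 + 5) + 1)²*5 = (2*(-19) + 1)²*5 = (-38 + 1)²*5 = (-37)²*5 = 1369*5 = 6845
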